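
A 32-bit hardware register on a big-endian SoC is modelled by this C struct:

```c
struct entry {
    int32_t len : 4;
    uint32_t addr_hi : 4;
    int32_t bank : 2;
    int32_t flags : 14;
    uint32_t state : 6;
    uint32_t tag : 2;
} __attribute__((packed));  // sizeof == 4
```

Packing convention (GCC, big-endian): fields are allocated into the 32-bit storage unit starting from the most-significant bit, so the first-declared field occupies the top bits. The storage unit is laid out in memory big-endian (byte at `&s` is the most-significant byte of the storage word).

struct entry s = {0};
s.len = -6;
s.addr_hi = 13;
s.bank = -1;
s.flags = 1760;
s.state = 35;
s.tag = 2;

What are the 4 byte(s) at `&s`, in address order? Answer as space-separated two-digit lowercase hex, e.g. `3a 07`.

ad c6 e0 8e

[28+:4] len=-6 & 0xf = 0xa; word=0xa0000000
[24+:4] addr_hi=13 & 0xf = 0xd; word=0xad000000
[22+:2] bank=-1 & 0x3 = 0x3; word=0xadc00000
[8+:14] flags=1760 & 0x3fff = 0x6e0; word=0xadc6e000
[2+:6] state=35 & 0x3f = 0x23; word=0xadc6e08c
[0+:2] tag=2 & 0x3 = 0x2; word=0xadc6e08e
word = 0xadc6e08e → big-endian bytes:
  [0]=0xad  [1]=0xc6  [2]=0xe0  [3]=0x8e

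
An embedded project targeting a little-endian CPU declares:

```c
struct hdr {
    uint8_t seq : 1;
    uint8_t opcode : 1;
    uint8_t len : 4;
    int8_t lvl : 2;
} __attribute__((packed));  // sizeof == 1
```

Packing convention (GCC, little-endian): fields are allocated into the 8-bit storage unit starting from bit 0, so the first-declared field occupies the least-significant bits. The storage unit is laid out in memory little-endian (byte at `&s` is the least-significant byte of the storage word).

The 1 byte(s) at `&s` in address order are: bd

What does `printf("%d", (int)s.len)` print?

[0]=0xbd (little-endian) → word 0xbd
seq:1 @ bit 0 → (0xbd>>0)&0x1 = 0x1
opcode:1 @ bit 1 → (0xbd>>1)&0x1 = 0x0
len:4 @ bit 2 → (0xbd>>2)&0xf = 0xf  ←
lvl:2 @ bit 6 → (0xbd>>6)&0x3 = 0x2

15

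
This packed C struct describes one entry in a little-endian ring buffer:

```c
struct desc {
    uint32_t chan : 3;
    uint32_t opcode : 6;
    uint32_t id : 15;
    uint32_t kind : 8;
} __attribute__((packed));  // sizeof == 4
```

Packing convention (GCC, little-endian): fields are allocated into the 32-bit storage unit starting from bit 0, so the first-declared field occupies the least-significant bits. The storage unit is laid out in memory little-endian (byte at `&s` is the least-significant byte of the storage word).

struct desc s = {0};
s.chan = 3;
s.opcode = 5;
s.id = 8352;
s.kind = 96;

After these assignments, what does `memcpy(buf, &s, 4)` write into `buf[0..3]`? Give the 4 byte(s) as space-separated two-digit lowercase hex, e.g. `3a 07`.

2b 40 41 60

chan (3b) val=3 bits=0x3 at bit 0: 0x00000003
opcode (6b) val=5 bits=0x5 at bit 3: 0x0000002b
id (15b) val=8352 bits=0x20a0 at bit 9: 0x0041402b
kind (8b) val=96 bits=0x60 at bit 24: 0x6041402b
word = 0x6041402b → little-endian bytes:
  [0]=0x2b  [1]=0x40  [2]=0x41  [3]=0x60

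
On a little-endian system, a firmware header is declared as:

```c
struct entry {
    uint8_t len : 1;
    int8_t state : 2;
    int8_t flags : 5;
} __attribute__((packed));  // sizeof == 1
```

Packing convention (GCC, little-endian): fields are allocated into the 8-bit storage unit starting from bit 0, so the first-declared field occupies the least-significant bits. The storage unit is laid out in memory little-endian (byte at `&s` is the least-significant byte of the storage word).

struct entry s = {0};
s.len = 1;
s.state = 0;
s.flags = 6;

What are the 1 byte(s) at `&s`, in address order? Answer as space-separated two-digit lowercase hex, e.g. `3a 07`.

31

len:1 = 1 → 0x1 << 0 → word 0x01
state:2 = 0 → 0x0 << 1 → word 0x01
flags:5 = 6 → 0x6 << 3 → word 0x31
word = 0x31 → little-endian bytes:
  [0]=0x31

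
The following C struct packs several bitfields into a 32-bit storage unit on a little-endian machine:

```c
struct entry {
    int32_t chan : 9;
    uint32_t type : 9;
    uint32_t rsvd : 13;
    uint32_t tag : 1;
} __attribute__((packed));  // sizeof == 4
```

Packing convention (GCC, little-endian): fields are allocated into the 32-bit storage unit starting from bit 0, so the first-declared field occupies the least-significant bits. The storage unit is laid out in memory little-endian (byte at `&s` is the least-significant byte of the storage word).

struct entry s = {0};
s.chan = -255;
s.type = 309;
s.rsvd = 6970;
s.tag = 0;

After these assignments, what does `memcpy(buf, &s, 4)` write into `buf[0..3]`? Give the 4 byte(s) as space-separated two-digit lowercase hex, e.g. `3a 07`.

chan:9 = -255 → 0x101 << 0 → word 0x00000101
type:9 = 309 → 0x135 << 9 → word 0x00026b01
rsvd:13 = 6970 → 0x1b3a << 18 → word 0x6cea6b01
tag:1 = 0 → 0x0 << 31 → word 0x6cea6b01
word = 0x6cea6b01 → little-endian bytes:
  [0]=0x01  [1]=0x6b  [2]=0xea  [3]=0x6c

01 6b ea 6c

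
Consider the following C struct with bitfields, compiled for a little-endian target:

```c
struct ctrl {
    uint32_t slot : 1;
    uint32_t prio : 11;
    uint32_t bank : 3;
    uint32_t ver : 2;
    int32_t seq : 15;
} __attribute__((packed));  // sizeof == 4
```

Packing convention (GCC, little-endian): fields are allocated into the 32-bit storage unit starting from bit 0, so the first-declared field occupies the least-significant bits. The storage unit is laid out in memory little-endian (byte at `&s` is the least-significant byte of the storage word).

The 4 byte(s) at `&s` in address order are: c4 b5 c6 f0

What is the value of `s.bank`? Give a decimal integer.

[0]=0xc4 [1]=0xb5 [2]=0xc6 [3]=0xf0 (little-endian) → word 0xf0c6b5c4
slot [0+:1] = (word>>0) & 0x1 = 0
prio [1+:11] = (word>>1) & 0x7ff = 738
bank [12+:3] = (word>>12) & 0x7 = 3  ←
ver [15+:2] = (word>>15) & 0x3 = 1
seq [17+:15] = (word>>17) & 0x7fff = 30819

3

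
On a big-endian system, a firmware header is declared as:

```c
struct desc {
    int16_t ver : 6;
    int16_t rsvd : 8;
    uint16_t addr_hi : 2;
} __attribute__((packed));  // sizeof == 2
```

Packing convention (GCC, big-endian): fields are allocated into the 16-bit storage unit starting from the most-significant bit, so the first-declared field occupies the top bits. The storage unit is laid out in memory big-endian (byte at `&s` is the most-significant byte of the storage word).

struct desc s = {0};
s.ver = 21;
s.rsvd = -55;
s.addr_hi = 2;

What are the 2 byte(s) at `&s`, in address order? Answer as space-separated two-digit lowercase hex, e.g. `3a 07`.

57 26

[10+:6] ver=21 & 0x3f = 0x15; word=0x5400
[2+:8] rsvd=-55 & 0xff = 0xc9; word=0x5724
[0+:2] addr_hi=2 & 0x3 = 0x2; word=0x5726
word = 0x5726 → big-endian bytes:
  [0]=0x57  [1]=0x26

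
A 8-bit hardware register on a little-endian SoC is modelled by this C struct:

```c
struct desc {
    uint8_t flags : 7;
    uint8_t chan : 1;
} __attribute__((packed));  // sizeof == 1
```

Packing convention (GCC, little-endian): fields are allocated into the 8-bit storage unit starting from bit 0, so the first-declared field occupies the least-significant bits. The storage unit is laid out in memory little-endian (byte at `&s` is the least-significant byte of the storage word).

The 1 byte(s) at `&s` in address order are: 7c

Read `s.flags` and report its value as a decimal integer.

124

[0]=0x7c (little-endian) → word 0x7c
flags:7 @ bit 0 → (0x7c>>0)&0x7f = 0x7c  ←
chan:1 @ bit 7 → (0x7c>>7)&0x1 = 0x0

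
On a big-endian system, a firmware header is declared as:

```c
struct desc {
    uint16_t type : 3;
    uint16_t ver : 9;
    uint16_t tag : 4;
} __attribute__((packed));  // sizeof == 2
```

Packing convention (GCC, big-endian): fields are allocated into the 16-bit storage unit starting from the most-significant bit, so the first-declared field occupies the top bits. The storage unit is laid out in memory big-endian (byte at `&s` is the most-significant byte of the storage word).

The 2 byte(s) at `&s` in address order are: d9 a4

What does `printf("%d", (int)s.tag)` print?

4

[0]=0xd9 [1]=0xa4 (big-endian) → word 0xd9a4
type:3 @ bit 13 → (0xd9a4>>13)&0x7 = 0x6
ver:9 @ bit 4 → (0xd9a4>>4)&0x1ff = 0x19a
tag:4 @ bit 0 → (0xd9a4>>0)&0xf = 0x4  ←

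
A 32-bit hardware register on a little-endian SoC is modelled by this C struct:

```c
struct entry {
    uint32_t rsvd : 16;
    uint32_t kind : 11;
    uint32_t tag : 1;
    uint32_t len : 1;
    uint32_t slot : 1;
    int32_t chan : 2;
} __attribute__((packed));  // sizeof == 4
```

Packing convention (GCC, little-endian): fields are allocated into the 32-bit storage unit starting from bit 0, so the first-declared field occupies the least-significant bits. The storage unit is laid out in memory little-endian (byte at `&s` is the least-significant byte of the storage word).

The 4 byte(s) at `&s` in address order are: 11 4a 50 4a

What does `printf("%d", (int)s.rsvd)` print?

[0]=0x11 [1]=0x4a [2]=0x50 [3]=0x4a (little-endian) → word 0x4a504a11
rsvd [0+:16] = (word>>0) & 0xffff = 18961  ←
kind [16+:11] = (word>>16) & 0x7ff = 592
tag [27+:1] = (word>>27) & 0x1 = 1
len [28+:1] = (word>>28) & 0x1 = 0
slot [29+:1] = (word>>29) & 0x1 = 0
chan [30+:2] = (word>>30) & 0x3 = 1

18961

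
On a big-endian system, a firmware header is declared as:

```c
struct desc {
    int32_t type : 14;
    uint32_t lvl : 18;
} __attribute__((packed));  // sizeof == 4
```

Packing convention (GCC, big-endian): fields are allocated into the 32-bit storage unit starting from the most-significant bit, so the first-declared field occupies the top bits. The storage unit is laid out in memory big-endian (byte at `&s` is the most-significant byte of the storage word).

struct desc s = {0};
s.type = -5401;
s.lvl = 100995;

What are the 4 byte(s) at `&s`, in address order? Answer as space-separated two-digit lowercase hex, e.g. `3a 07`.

ab 9d 8a 83

type:14 = -5401 → 0x2ae7 << 18 → word 0xab9c0000
lvl:18 = 100995 → 0x18a83 << 0 → word 0xab9d8a83
word = 0xab9d8a83 → big-endian bytes:
  [0]=0xab  [1]=0x9d  [2]=0x8a  [3]=0x83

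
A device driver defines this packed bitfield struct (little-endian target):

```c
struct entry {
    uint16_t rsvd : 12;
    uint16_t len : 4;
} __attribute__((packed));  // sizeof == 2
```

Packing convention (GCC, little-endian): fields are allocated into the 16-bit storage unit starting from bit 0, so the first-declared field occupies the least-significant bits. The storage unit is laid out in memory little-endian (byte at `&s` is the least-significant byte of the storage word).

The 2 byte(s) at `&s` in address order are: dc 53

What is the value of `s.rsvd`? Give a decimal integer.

[0]=0xdc [1]=0x53 (little-endian) → word 0x53dc
rsvd [0+:12] = (word>>0) & 0xfff = 988  ←
len [12+:4] = (word>>12) & 0xf = 5

988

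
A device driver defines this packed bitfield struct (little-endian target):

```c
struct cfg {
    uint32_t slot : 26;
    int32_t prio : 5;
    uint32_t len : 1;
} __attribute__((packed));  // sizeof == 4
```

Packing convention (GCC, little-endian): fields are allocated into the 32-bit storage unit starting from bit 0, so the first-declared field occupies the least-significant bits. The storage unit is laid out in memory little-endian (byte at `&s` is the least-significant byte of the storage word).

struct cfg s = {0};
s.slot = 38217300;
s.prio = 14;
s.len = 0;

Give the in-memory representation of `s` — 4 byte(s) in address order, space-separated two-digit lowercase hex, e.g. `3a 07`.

[0+:26] slot=38217300 & 0x3ffffff = 0x2472654; word=0x02472654
[26+:5] prio=14 & 0x1f = 0xe; word=0x3a472654
[31+:1] len=0 & 0x1 = 0x0; word=0x3a472654
word = 0x3a472654 → little-endian bytes:
  [0]=0x54  [1]=0x26  [2]=0x47  [3]=0x3a

54 26 47 3a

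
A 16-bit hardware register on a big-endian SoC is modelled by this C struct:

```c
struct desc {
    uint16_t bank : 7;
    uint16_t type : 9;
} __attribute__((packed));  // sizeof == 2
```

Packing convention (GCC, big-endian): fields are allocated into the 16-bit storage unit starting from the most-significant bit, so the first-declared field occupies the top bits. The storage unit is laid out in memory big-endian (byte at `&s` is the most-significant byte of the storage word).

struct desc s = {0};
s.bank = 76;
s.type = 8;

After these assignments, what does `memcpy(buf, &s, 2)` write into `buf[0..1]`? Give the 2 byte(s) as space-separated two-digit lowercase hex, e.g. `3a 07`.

[9+:7] bank=76 & 0x7f = 0x4c; word=0x9800
[0+:9] type=8 & 0x1ff = 0x8; word=0x9808
word = 0x9808 → big-endian bytes:
  [0]=0x98  [1]=0x08

98 08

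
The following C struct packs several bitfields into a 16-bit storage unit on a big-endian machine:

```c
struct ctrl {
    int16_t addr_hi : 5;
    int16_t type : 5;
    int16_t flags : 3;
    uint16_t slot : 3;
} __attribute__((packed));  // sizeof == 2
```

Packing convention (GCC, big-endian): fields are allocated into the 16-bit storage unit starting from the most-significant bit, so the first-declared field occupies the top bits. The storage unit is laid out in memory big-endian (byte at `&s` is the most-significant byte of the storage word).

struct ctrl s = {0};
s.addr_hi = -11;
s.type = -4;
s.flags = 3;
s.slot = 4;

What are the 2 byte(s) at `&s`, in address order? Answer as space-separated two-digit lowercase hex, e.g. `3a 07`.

addr_hi (5b) val=-11 bits=0x15 at bit 11: 0xa800
type (5b) val=-4 bits=0x1c at bit 6: 0xaf00
flags (3b) val=3 bits=0x3 at bit 3: 0xaf18
slot (3b) val=4 bits=0x4 at bit 0: 0xaf1c
word = 0xaf1c → big-endian bytes:
  [0]=0xaf  [1]=0x1c

af 1c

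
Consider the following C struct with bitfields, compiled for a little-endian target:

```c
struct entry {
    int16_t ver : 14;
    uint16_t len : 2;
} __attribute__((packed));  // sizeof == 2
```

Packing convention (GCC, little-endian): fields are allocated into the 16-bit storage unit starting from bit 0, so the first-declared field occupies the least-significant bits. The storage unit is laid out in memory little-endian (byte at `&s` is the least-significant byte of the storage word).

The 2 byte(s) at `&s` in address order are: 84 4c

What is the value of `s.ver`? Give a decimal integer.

[0]=0x84 [1]=0x4c (little-endian) → word 0x4c84
ver:14 @ bit 0 → (0x4c84>>0)&0x3fff = 0xc84  ←
len:2 @ bit 14 → (0x4c84>>14)&0x3 = 0x1
ver signed 14b, MSB=0: value = 3204

3204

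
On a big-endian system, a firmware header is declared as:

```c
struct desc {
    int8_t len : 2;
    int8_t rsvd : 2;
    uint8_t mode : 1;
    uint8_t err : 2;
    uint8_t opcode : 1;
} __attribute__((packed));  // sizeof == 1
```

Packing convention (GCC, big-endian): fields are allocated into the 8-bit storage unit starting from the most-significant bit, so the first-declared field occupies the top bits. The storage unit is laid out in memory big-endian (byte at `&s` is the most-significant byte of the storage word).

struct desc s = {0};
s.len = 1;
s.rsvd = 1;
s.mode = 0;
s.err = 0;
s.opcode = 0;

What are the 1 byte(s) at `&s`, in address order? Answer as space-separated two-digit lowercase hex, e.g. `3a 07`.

[6+:2] len=1 & 0x3 = 0x1; word=0x40
[4+:2] rsvd=1 & 0x3 = 0x1; word=0x50
[3+:1] mode=0 & 0x1 = 0x0; word=0x50
[1+:2] err=0 & 0x3 = 0x0; word=0x50
[0+:1] opcode=0 & 0x1 = 0x0; word=0x50
word = 0x50 → big-endian bytes:
  [0]=0x50

50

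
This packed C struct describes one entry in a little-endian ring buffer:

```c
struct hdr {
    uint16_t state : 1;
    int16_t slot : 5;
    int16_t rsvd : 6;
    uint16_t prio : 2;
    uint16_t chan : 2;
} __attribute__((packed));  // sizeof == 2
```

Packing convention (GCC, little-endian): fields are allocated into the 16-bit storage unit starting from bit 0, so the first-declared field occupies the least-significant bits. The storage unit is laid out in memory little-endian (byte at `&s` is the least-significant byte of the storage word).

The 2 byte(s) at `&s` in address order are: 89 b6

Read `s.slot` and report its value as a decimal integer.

[0]=0x89 [1]=0xb6 (little-endian) → word 0xb689
state [0+:1] = (word>>0) & 0x1 = 1
slot [1+:5] = (word>>1) & 0x1f = 4  ←
rsvd [6+:6] = (word>>6) & 0x3f = 26
prio [12+:2] = (word>>12) & 0x3 = 3
chan [14+:2] = (word>>14) & 0x3 = 2
slot signed 5b, MSB=0: value = 4

4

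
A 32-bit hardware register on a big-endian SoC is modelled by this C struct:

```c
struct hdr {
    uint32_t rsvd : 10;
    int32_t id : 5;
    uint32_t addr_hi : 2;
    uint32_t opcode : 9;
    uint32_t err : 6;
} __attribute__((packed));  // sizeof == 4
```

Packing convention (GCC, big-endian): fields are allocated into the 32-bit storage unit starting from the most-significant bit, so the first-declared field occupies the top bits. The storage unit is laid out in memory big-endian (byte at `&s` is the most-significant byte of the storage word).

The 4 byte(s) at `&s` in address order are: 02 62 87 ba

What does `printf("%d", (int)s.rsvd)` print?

9

[0]=0x02 [1]=0x62 [2]=0x87 [3]=0xba (big-endian) → word 0x026287ba
rsvd:10 @ bit 22 → (0x026287ba>>22)&0x3ff = 0x9  ←
id:5 @ bit 17 → (0x026287ba>>17)&0x1f = 0x11
addr_hi:2 @ bit 15 → (0x026287ba>>15)&0x3 = 0x1
opcode:9 @ bit 6 → (0x026287ba>>6)&0x1ff = 0x1e
err:6 @ bit 0 → (0x026287ba>>0)&0x3f = 0x3a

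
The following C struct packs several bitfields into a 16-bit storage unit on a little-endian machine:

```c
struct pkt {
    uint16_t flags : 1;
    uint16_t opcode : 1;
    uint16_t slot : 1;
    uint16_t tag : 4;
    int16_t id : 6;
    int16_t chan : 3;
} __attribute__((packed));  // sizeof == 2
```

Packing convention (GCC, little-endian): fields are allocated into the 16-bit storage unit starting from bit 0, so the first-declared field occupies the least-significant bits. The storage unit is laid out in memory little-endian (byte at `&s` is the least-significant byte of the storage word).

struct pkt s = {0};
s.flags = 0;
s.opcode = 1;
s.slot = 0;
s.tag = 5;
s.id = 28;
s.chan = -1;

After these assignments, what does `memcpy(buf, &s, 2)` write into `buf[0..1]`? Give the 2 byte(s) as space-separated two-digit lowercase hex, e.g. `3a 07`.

flags:1 = 0 → 0x0 << 0 → word 0x0000
opcode:1 = 1 → 0x1 << 1 → word 0x0002
slot:1 = 0 → 0x0 << 2 → word 0x0002
tag:4 = 5 → 0x5 << 3 → word 0x002a
id:6 = 28 → 0x1c << 7 → word 0x0e2a
chan:3 = -1 → 0x7 << 13 → word 0xee2a
word = 0xee2a → little-endian bytes:
  [0]=0x2a  [1]=0xee

2a ee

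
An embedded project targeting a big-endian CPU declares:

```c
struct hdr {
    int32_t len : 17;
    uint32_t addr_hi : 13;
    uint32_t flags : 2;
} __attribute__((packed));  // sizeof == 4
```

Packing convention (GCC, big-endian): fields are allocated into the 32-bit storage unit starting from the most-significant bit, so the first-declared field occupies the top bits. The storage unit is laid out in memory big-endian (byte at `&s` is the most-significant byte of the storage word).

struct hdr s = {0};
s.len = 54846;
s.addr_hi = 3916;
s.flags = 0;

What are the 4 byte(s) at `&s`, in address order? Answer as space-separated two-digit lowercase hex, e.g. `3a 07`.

len:17 = 54846 → 0xd63e << 15 → word 0x6b1f0000
addr_hi:13 = 3916 → 0xf4c << 2 → word 0x6b1f3d30
flags:2 = 0 → 0x0 << 0 → word 0x6b1f3d30
word = 0x6b1f3d30 → big-endian bytes:
  [0]=0x6b  [1]=0x1f  [2]=0x3d  [3]=0x30

6b 1f 3d 30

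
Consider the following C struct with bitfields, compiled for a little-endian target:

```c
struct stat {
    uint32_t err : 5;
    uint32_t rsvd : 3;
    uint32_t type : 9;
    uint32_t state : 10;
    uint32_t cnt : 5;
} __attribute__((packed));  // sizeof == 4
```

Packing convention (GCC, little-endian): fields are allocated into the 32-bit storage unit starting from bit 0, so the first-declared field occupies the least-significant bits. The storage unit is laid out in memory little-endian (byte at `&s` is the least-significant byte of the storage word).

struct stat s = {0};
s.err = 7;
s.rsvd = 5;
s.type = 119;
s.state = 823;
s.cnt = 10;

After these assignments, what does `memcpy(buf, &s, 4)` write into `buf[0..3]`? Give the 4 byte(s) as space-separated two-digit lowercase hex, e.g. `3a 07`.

a7 77 6e 56

[0+:5] err=7 & 0x1f = 0x7; word=0x00000007
[5+:3] rsvd=5 & 0x7 = 0x5; word=0x000000a7
[8+:9] type=119 & 0x1ff = 0x77; word=0x000077a7
[17+:10] state=823 & 0x3ff = 0x337; word=0x066e77a7
[27+:5] cnt=10 & 0x1f = 0xa; word=0x566e77a7
word = 0x566e77a7 → little-endian bytes:
  [0]=0xa7  [1]=0x77  [2]=0x6e  [3]=0x56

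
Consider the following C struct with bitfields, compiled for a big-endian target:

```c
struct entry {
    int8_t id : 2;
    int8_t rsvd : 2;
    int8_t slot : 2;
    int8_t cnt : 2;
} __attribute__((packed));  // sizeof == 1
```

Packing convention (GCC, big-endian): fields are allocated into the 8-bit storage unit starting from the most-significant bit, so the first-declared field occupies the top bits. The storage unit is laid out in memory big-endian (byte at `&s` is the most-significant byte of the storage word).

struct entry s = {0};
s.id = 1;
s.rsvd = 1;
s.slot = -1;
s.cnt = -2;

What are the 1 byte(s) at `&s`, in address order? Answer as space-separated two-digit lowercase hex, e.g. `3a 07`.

id (2b) val=1 bits=0x1 at bit 6: 0x40
rsvd (2b) val=1 bits=0x1 at bit 4: 0x50
slot (2b) val=-1 bits=0x3 at bit 2: 0x5c
cnt (2b) val=-2 bits=0x2 at bit 0: 0x5e
word = 0x5e → big-endian bytes:
  [0]=0x5e

5e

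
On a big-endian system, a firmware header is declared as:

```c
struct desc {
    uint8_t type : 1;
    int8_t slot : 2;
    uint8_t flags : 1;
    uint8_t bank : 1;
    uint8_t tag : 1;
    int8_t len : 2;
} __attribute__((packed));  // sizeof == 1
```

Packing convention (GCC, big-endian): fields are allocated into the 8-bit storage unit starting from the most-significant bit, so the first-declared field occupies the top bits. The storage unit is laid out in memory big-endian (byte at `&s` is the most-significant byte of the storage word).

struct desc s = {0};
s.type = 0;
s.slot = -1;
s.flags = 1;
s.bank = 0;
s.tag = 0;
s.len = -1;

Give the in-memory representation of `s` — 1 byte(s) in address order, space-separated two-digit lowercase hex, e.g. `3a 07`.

73

[7+:1] type=0 & 0x1 = 0x0; word=0x00
[5+:2] slot=-1 & 0x3 = 0x3; word=0x60
[4+:1] flags=1 & 0x1 = 0x1; word=0x70
[3+:1] bank=0 & 0x1 = 0x0; word=0x70
[2+:1] tag=0 & 0x1 = 0x0; word=0x70
[0+:2] len=-1 & 0x3 = 0x3; word=0x73
word = 0x73 → big-endian bytes:
  [0]=0x73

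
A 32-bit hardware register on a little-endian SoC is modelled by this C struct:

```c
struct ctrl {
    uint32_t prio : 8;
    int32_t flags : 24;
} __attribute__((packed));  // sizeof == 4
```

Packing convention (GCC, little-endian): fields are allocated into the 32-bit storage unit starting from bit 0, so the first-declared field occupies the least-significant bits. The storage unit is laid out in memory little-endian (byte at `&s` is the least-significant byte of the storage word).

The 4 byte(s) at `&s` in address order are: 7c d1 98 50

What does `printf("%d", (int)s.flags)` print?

5282001

[0]=0x7c [1]=0xd1 [2]=0x98 [3]=0x50 (little-endian) → word 0x5098d17c
prio [0+:8] = (word>>0) & 0xff = 124
flags [8+:24] = (word>>8) & 0xffffff = 5282001  ←
flags signed 24b, MSB=0: value = 5282001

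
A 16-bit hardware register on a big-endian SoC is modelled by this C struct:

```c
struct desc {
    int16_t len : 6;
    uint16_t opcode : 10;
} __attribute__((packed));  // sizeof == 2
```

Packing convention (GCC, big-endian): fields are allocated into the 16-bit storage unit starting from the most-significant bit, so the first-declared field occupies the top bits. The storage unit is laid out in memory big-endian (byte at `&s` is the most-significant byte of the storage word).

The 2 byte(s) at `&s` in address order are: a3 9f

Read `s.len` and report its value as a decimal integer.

[0]=0xa3 [1]=0x9f (big-endian) → word 0xa39f
len:6 @ bit 10 → (0xa39f>>10)&0x3f = 0x28  ←
opcode:10 @ bit 0 → (0xa39f>>0)&0x3ff = 0x39f
len signed 6b, MSB=1: 40 - 64 = -24

-24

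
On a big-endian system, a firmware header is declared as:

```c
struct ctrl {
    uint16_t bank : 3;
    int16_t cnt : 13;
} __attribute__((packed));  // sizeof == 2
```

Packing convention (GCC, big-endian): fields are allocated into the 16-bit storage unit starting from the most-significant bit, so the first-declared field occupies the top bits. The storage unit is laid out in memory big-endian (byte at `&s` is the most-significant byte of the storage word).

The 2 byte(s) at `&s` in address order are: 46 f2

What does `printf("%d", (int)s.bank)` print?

2

[0]=0x46 [1]=0xf2 (big-endian) → word 0x46f2
bank:3 @ bit 13 → (0x46f2>>13)&0x7 = 0x2  ←
cnt:13 @ bit 0 → (0x46f2>>0)&0x1fff = 0x6f2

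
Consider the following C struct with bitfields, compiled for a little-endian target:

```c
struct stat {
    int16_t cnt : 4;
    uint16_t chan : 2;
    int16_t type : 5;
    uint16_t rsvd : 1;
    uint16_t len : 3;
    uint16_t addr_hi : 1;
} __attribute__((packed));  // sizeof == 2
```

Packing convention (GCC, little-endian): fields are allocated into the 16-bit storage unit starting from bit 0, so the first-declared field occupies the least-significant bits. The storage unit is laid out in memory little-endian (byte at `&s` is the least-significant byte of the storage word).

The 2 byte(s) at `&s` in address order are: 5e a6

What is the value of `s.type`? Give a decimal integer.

-7

[0]=0x5e [1]=0xa6 (little-endian) → word 0xa65e
cnt:4 @ bit 0 → (0xa65e>>0)&0xf = 0xe
chan:2 @ bit 4 → (0xa65e>>4)&0x3 = 0x1
type:5 @ bit 6 → (0xa65e>>6)&0x1f = 0x19  ←
rsvd:1 @ bit 11 → (0xa65e>>11)&0x1 = 0x0
len:3 @ bit 12 → (0xa65e>>12)&0x7 = 0x2
addr_hi:1 @ bit 15 → (0xa65e>>15)&0x1 = 0x1
type signed 5b, MSB=1: 25 - 32 = -7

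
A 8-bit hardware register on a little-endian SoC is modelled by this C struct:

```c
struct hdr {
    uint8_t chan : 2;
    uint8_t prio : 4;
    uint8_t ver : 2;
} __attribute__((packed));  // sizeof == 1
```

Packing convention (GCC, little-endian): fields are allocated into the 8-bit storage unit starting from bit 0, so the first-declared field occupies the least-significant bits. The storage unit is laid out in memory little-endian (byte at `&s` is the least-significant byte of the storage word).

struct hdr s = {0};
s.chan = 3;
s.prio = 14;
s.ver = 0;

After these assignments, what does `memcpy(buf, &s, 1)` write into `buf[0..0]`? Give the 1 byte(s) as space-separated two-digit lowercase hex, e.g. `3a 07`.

chan:2 = 3 → 0x3 << 0 → word 0x03
prio:4 = 14 → 0xe << 2 → word 0x3b
ver:2 = 0 → 0x0 << 6 → word 0x3b
word = 0x3b → little-endian bytes:
  [0]=0x3b

3b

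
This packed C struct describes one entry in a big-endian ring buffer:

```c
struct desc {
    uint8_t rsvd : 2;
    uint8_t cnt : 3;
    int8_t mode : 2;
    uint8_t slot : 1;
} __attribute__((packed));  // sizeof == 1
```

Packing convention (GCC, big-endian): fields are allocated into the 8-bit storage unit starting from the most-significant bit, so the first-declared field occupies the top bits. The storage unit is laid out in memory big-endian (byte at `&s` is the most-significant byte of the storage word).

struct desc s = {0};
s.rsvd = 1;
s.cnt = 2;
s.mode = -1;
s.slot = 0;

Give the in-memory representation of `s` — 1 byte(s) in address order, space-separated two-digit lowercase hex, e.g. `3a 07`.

56

rsvd:2 = 1 → 0x1 << 6 → word 0x40
cnt:3 = 2 → 0x2 << 3 → word 0x50
mode:2 = -1 → 0x3 << 1 → word 0x56
slot:1 = 0 → 0x0 << 0 → word 0x56
word = 0x56 → big-endian bytes:
  [0]=0x56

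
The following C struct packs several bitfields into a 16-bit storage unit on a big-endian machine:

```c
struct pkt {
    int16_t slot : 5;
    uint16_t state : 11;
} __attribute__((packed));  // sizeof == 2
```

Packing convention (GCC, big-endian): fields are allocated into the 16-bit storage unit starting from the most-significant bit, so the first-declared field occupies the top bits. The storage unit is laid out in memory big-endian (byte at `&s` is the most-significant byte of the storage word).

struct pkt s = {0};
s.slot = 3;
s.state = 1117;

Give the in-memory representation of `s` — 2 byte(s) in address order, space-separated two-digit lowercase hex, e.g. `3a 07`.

slot (5b) val=3 bits=0x3 at bit 11: 0x1800
state (11b) val=1117 bits=0x45d at bit 0: 0x1c5d
word = 0x1c5d → big-endian bytes:
  [0]=0x1c  [1]=0x5d

1c 5d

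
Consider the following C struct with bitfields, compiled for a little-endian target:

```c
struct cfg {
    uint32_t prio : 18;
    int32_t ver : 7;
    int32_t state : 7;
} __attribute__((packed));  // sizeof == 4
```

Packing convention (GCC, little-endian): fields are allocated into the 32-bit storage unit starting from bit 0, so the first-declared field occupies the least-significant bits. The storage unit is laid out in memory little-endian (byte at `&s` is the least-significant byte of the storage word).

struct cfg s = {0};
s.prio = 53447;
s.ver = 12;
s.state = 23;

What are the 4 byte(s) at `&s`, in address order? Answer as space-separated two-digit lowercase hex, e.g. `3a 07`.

prio:18 = 53447 → 0xd0c7 << 0 → word 0x0000d0c7
ver:7 = 12 → 0xc << 18 → word 0x0030d0c7
state:7 = 23 → 0x17 << 25 → word 0x2e30d0c7
word = 0x2e30d0c7 → little-endian bytes:
  [0]=0xc7  [1]=0xd0  [2]=0x30  [3]=0x2e

c7 d0 30 2e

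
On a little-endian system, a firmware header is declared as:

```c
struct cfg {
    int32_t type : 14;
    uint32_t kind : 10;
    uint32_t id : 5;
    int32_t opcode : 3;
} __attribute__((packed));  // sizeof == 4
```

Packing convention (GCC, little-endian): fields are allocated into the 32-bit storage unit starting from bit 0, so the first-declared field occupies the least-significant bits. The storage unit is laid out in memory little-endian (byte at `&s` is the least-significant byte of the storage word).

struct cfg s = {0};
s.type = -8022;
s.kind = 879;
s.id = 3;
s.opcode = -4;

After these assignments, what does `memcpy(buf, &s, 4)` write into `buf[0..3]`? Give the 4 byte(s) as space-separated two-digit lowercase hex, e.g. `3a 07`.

type:14 = -8022 → 0x20aa << 0 → word 0x000020aa
kind:10 = 879 → 0x36f << 14 → word 0x00dbe0aa
id:5 = 3 → 0x3 << 24 → word 0x03dbe0aa
opcode:3 = -4 → 0x4 << 29 → word 0x83dbe0aa
word = 0x83dbe0aa → little-endian bytes:
  [0]=0xaa  [1]=0xe0  [2]=0xdb  [3]=0x83

aa e0 db 83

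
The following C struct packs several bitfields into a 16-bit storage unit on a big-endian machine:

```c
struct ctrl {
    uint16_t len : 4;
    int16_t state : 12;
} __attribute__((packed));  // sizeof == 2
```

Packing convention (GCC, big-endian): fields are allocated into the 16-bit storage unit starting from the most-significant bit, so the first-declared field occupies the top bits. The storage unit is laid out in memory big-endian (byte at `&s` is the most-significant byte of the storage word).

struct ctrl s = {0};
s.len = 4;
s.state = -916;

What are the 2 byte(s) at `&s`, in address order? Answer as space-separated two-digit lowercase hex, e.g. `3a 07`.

4c 6c

[12+:4] len=4 & 0xf = 0x4; word=0x4000
[0+:12] state=-916 & 0xfff = 0xc6c; word=0x4c6c
word = 0x4c6c → big-endian bytes:
  [0]=0x4c  [1]=0x6c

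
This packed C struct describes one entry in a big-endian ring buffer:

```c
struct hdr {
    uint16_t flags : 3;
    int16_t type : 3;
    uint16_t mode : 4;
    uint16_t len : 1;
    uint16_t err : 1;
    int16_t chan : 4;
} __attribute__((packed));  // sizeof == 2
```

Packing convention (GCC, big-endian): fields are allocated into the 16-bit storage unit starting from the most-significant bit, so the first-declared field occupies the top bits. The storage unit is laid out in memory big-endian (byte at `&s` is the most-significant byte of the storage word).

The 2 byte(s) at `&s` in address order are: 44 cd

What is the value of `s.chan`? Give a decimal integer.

[0]=0x44 [1]=0xcd (big-endian) → word 0x44cd
flags:3 @ bit 13 → (0x44cd>>13)&0x7 = 0x2
type:3 @ bit 10 → (0x44cd>>10)&0x7 = 0x1
mode:4 @ bit 6 → (0x44cd>>6)&0xf = 0x3
len:1 @ bit 5 → (0x44cd>>5)&0x1 = 0x0
err:1 @ bit 4 → (0x44cd>>4)&0x1 = 0x0
chan:4 @ bit 0 → (0x44cd>>0)&0xf = 0xd  ←
chan signed 4b, MSB=1: 13 - 16 = -3

-3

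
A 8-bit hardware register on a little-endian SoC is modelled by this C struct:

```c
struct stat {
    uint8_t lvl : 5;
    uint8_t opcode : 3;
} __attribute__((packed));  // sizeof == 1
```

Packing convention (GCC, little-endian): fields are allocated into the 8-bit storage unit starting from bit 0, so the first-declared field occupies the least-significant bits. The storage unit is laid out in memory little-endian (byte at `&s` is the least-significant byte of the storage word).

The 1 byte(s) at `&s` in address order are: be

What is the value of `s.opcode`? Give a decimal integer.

5

[0]=0xbe (little-endian) → word 0xbe
lvl [0+:5] = (word>>0) & 0x1f = 30
opcode [5+:3] = (word>>5) & 0x7 = 5  ←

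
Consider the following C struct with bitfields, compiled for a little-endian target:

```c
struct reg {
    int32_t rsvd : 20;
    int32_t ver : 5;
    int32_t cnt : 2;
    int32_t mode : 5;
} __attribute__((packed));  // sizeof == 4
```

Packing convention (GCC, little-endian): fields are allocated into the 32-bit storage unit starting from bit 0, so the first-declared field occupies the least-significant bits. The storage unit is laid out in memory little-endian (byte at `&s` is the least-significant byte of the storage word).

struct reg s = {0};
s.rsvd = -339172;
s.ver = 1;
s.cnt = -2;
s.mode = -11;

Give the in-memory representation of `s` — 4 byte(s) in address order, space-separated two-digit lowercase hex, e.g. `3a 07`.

rsvd (20b) val=-339172 bits=0xad31c at bit 0: 0x000ad31c
ver (5b) val=1 bits=0x1 at bit 20: 0x001ad31c
cnt (2b) val=-2 bits=0x2 at bit 25: 0x041ad31c
mode (5b) val=-11 bits=0x15 at bit 27: 0xac1ad31c
word = 0xac1ad31c → little-endian bytes:
  [0]=0x1c  [1]=0xd3  [2]=0x1a  [3]=0xac

1c d3 1a ac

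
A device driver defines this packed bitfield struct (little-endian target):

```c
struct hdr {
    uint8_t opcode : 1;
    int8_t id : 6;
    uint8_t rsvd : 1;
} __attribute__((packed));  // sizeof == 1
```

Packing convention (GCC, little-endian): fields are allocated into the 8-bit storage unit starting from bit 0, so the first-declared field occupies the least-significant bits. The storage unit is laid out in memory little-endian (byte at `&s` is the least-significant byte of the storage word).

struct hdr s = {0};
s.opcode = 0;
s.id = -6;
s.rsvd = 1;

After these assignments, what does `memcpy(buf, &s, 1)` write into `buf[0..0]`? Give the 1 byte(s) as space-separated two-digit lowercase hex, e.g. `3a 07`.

f4

opcode (1b) val=0 bits=0x0 at bit 0: 0x00
id (6b) val=-6 bits=0x3a at bit 1: 0x74
rsvd (1b) val=1 bits=0x1 at bit 7: 0xf4
word = 0xf4 → little-endian bytes:
  [0]=0xf4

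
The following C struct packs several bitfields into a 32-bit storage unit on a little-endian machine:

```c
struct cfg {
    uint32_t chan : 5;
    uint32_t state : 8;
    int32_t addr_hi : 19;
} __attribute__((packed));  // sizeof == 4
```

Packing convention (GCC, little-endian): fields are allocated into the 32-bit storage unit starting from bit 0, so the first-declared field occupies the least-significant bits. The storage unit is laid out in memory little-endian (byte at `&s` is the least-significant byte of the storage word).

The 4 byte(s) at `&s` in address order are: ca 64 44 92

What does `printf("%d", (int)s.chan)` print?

[0]=0xca [1]=0x64 [2]=0x44 [3]=0x92 (little-endian) → word 0x924464ca
chan [0+:5] = (word>>0) & 0x1f = 10  ←
state [5+:8] = (word>>5) & 0xff = 38
addr_hi [13+:19] = (word>>13) & 0x7ffff = 299555

10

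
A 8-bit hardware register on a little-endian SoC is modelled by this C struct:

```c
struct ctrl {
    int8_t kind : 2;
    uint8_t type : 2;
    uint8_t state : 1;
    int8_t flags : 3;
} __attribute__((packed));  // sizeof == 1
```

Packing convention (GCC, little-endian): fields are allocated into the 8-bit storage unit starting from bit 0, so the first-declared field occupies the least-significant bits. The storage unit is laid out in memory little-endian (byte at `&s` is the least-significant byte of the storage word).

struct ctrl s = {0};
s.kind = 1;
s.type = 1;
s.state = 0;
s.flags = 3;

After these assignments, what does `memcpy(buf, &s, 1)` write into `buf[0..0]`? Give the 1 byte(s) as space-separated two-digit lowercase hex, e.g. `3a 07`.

65

kind (2b) val=1 bits=0x1 at bit 0: 0x01
type (2b) val=1 bits=0x1 at bit 2: 0x05
state (1b) val=0 bits=0x0 at bit 4: 0x05
flags (3b) val=3 bits=0x3 at bit 5: 0x65
word = 0x65 → little-endian bytes:
  [0]=0x65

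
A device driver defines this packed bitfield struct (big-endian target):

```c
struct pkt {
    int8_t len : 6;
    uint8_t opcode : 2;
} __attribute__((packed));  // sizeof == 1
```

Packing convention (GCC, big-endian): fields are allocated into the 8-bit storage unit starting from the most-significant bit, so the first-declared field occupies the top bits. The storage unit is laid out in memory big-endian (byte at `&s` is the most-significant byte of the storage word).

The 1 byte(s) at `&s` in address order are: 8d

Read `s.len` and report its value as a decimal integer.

-29

[0]=0x8d (big-endian) → word 0x8d
len:6 @ bit 2 → (0x8d>>2)&0x3f = 0x23  ←
opcode:2 @ bit 0 → (0x8d>>0)&0x3 = 0x1
len signed 6b, MSB=1: 35 - 64 = -29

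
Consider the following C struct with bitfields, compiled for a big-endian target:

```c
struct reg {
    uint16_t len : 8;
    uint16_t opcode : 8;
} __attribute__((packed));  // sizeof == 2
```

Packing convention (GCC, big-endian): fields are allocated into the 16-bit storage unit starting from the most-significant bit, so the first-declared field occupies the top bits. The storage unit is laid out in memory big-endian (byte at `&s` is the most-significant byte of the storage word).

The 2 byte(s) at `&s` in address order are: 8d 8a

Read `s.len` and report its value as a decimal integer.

[0]=0x8d [1]=0x8a (big-endian) → word 0x8d8a
len [8+:8] = (word>>8) & 0xff = 141  ←
opcode [0+:8] = (word>>0) & 0xff = 138

141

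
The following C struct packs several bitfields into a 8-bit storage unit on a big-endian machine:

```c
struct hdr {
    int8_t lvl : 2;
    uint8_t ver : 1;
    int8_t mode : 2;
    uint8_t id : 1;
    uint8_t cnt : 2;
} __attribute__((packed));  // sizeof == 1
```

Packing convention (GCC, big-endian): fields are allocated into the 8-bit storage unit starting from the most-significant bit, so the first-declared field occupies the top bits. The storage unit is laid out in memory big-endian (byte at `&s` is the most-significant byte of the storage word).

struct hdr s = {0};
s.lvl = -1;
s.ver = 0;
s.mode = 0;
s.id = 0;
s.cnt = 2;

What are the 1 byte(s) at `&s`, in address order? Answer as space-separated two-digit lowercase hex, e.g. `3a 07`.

lvl:2 = -1 → 0x3 << 6 → word 0xc0
ver:1 = 0 → 0x0 << 5 → word 0xc0
mode:2 = 0 → 0x0 << 3 → word 0xc0
id:1 = 0 → 0x0 << 2 → word 0xc0
cnt:2 = 2 → 0x2 << 0 → word 0xc2
word = 0xc2 → big-endian bytes:
  [0]=0xc2

c2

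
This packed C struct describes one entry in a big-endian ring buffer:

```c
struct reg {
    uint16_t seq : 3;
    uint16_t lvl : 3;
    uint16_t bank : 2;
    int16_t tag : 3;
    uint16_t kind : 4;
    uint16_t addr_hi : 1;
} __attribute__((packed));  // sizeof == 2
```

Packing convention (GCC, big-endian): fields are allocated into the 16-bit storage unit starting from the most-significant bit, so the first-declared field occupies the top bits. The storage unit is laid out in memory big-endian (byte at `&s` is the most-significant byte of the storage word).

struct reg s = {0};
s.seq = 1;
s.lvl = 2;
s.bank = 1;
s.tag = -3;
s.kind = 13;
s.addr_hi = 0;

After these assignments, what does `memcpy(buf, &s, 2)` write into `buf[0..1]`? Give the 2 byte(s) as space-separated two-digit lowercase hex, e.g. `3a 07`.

[13+:3] seq=1 & 0x7 = 0x1; word=0x2000
[10+:3] lvl=2 & 0x7 = 0x2; word=0x2800
[8+:2] bank=1 & 0x3 = 0x1; word=0x2900
[5+:3] tag=-3 & 0x7 = 0x5; word=0x29a0
[1+:4] kind=13 & 0xf = 0xd; word=0x29ba
[0+:1] addr_hi=0 & 0x1 = 0x0; word=0x29ba
word = 0x29ba → big-endian bytes:
  [0]=0x29  [1]=0xba

29 ba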